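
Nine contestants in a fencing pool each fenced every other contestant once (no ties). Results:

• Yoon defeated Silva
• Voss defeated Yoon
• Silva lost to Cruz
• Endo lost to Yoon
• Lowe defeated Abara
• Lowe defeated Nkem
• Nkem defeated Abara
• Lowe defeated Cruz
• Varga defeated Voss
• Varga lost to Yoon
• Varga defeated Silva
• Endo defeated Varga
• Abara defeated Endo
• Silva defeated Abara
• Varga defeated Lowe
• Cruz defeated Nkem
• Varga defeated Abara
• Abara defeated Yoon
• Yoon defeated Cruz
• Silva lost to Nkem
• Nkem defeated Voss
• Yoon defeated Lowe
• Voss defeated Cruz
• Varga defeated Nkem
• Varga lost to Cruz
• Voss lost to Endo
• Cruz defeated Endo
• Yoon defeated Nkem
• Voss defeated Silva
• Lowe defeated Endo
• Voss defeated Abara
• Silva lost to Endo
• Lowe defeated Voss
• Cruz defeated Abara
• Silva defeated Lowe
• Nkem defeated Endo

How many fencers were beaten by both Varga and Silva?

Varga beat: Voss, Abara, Silva, Lowe, Nkem.
Silva beat: Abara, Lowe.
Both beat: Abara, Lowe — 2.

2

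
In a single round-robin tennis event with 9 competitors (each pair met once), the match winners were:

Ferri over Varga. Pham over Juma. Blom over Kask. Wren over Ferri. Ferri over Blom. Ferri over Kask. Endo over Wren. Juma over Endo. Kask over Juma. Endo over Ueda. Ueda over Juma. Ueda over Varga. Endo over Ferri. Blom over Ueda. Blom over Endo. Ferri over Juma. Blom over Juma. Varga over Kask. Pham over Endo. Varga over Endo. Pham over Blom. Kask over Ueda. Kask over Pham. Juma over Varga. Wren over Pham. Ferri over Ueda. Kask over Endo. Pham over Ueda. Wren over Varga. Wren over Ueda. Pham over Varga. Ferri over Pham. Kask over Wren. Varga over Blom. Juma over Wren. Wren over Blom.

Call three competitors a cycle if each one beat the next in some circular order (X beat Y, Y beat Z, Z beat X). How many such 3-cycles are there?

Win totals: Wren 5, Endo 3, Pham 5, Blom 4, Kask 5, Juma 3, Ferri 6, Ueda 2, Varga 3.
A competitor with w wins dominates both others in C(w,2) triples; summing gives 10 + 3 + 10 + 6 + 10 + 3 + 15 + 1 + 3 = 61 transitive triples.
Total triples C(9,3) = 84, so cyclic triples = 84 − 61 = 23.

23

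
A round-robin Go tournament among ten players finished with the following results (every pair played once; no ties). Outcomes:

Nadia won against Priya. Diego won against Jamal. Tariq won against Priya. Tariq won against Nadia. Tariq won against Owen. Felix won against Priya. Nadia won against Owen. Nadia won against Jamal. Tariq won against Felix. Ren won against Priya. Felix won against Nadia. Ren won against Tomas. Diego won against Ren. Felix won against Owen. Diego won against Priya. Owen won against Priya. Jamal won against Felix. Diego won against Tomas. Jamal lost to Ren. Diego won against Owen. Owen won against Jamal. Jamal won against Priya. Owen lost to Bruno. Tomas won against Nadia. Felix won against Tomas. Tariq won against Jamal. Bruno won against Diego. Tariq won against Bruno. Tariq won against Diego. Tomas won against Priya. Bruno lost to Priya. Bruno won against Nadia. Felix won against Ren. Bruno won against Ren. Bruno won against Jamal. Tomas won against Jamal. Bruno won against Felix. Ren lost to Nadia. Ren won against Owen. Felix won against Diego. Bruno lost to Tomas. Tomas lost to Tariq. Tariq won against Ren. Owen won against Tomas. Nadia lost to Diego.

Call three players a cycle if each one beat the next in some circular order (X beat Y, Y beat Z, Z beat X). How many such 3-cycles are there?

Win totals: Nadia 4, Ren 4, Felix 6, Tariq 9, Bruno 6, Priya 1, Owen 3, Jamal 2, Tomas 4, Diego 6.
A player with w wins dominates both others in C(w,2) triples; summing gives 6 + 6 + 15 + 36 + 15 + 0 + 3 + 1 + 6 + 15 = 103 transitive triples.
Total triples C(10,3) = 120, so cyclic triples = 120 − 103 = 17.

17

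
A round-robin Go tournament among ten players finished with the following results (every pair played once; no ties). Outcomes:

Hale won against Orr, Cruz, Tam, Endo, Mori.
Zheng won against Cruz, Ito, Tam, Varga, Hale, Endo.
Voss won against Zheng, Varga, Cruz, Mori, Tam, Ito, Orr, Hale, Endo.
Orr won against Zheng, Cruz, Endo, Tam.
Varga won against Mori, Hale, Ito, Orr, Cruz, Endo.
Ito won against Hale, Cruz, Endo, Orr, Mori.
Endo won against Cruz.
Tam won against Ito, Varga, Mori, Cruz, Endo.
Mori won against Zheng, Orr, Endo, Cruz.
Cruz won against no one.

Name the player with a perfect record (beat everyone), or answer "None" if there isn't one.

Voss has 9 wins out of 9 opponents — a perfect record.

Voss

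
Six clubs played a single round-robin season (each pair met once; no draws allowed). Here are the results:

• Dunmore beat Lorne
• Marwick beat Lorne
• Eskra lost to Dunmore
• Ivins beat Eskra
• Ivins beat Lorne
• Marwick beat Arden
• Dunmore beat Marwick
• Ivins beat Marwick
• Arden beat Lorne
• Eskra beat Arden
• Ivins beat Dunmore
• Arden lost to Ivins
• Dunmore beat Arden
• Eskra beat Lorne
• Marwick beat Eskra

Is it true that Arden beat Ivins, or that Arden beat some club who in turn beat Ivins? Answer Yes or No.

Arden did not beat Ivins directly.
Arden beat Lorne, but each of them lost to Ivins. No two-step path.

No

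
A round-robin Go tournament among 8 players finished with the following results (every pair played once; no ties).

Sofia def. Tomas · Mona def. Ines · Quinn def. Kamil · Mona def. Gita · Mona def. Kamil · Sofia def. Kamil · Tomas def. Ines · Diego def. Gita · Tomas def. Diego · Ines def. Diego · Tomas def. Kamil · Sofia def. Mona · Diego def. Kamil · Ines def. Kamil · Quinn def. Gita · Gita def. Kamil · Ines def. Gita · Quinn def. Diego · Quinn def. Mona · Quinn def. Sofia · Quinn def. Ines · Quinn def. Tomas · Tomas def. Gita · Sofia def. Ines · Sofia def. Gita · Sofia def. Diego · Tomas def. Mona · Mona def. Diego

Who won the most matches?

Quinn

Win totals: Tomas 5, Quinn 7, Mona 4, Ines 3, Diego 2, Kamil 0, Gita 1, Sofia 6.
Quinn leads with 7 wins (next highest: 6).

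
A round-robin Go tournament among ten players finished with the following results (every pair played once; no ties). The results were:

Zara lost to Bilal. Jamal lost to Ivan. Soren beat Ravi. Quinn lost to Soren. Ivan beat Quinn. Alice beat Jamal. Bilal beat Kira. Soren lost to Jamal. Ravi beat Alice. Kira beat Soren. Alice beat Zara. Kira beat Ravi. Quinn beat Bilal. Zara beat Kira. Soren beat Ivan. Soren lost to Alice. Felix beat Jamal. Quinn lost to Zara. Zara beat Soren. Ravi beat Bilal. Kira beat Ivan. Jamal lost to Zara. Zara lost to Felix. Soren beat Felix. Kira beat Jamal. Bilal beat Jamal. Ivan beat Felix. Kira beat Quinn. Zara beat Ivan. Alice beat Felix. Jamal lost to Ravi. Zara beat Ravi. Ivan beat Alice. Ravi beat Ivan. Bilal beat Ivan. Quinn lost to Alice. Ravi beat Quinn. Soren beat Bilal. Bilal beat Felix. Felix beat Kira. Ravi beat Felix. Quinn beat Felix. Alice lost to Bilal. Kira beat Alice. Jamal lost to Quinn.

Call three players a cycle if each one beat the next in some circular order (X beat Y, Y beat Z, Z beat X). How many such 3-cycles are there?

28

Win totals: Alice 5, Zara 6, Bilal 6, Kira 6, Jamal 1, Soren 5, Quinn 3, Ivan 4, Felix 3, Ravi 6.
A player with w wins dominates both others in C(w,2) triples; summing gives 10 + 15 + 15 + 15 + 0 + 10 + 3 + 6 + 3 + 15 = 92 transitive triples.
Total triples C(10,3) = 120, so cyclic triples = 120 − 92 = 28.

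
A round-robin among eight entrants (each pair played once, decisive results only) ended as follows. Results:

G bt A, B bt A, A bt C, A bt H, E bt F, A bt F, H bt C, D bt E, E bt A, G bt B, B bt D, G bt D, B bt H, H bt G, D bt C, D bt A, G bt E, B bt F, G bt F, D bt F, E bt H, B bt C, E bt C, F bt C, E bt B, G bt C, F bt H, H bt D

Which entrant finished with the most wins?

Win totals: A 3, B 5, C 0, D 4, E 5, F 2, G 6, H 3.
G leads with 6 wins (next highest: 5).

G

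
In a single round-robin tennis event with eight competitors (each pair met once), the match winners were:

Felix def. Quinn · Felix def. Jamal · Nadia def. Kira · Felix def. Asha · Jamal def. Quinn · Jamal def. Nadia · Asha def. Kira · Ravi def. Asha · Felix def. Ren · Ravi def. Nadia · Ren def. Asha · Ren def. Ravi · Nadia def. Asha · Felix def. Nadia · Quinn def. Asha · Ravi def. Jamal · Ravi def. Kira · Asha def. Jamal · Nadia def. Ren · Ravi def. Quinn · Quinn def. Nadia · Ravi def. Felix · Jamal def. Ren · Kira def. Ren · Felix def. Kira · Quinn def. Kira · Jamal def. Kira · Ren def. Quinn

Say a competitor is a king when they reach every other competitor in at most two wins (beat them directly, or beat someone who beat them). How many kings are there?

3

Jamal cannot reach Felix in two steps.
Asha cannot reach Felix, Ravi in two steps.
Felix reaches everyone (king).
Ravi reaches everyone (king).
Kira cannot reach Jamal, Felix, Nadia in two steps.
Nadia cannot reach Felix in two steps.
Quinn cannot reach Felix, Ravi in two steps.
Ren reaches everyone (king).
Kings: Felix, Ravi, Ren — 3.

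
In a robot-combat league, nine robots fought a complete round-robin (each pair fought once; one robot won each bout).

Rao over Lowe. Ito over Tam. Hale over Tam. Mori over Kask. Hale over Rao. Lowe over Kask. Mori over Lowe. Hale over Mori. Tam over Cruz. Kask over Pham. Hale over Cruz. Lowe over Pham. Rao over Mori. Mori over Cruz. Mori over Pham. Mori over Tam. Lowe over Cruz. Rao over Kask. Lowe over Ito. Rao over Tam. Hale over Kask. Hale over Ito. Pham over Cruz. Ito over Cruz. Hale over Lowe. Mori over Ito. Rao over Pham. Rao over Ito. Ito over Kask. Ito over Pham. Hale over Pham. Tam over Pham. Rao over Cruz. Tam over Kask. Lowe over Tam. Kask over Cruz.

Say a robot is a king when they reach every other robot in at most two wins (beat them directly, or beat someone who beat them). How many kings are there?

Tam cannot reach Lowe, Hale, Rao, Mori, Ito in two steps.
Lowe cannot reach Hale, Rao, Mori in two steps.
Hale reaches everyone (king).
Rao cannot reach Hale in two steps.
Mori cannot reach Hale, Rao in two steps.
Ito cannot reach Lowe, Hale, Rao, Mori in two steps.
Pham cannot reach Tam, Lowe, Hale, Rao, Mori, Ito, Kask in two steps.
Kask cannot reach Tam, Lowe, Hale, Rao, Mori, Ito in two steps.
Cruz cannot reach Tam, Lowe, Hale, Rao, Mori, Ito, Pham, Kask in two steps.
Kings: Hale — 1.

1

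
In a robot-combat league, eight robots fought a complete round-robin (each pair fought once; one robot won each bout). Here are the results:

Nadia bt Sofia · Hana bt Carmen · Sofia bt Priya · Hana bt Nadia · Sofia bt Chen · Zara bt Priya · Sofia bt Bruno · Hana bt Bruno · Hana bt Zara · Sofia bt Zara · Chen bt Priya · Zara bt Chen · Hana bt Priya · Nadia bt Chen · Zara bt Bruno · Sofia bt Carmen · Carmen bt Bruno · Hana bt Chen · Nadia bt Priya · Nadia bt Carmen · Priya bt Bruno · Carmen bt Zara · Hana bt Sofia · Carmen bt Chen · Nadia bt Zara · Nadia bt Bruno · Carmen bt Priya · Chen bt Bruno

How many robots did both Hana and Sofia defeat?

Hana beat: Sofia, Chen, Priya, Carmen, Zara, Nadia, Bruno.
Sofia beat: Chen, Priya, Carmen, Zara, Bruno.
Both beat: Chen, Priya, Carmen, Zara, Bruno — 5.

5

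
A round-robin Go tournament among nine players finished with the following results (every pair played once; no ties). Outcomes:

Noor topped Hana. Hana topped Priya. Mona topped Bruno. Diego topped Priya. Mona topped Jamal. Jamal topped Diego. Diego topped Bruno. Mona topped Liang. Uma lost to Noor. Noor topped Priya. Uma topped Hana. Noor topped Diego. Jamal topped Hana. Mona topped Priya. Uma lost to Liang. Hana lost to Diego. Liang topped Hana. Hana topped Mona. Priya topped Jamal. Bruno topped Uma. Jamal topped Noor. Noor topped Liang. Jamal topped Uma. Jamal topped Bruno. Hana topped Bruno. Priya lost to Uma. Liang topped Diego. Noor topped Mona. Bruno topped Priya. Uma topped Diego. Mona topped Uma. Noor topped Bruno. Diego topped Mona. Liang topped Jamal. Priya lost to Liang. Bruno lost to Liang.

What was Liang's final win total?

6

Liang's results: beat Bruno, Jamal, Hana, Diego, Uma, Priya; lost to Mona, Noor.
That is 6 wins.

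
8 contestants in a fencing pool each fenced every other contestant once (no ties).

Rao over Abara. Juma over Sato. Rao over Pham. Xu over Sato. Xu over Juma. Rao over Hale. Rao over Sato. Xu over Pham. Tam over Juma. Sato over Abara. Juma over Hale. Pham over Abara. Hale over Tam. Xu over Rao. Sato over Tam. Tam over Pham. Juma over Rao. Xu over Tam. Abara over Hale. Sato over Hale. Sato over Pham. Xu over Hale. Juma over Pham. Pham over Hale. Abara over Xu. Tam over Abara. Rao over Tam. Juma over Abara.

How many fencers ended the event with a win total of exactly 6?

Win totals: Sato 4, Pham 2, Xu 6, Juma 5, Rao 5, Hale 1, Abara 2, Tam 3.
Exactly 6: Xu — 1 fencer.

1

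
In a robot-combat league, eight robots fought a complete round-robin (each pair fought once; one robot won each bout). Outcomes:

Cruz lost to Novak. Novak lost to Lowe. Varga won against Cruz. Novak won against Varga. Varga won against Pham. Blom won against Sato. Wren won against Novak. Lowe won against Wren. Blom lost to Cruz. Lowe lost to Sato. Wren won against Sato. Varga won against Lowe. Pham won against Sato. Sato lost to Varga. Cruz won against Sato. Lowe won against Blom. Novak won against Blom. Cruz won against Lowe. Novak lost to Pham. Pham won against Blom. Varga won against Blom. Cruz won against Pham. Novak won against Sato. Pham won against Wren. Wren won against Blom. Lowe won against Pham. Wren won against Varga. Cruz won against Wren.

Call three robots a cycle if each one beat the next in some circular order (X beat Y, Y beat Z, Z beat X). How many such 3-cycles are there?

12

Win totals: Wren 4, Lowe 4, Pham 4, Cruz 5, Novak 4, Varga 5, Blom 1, Sato 1.
A robot with w wins dominates both others in C(w,2) triples; summing gives 6 + 6 + 6 + 10 + 6 + 10 + 0 + 0 = 44 transitive triples.
Total triples C(8,3) = 56, so cyclic triples = 56 − 44 = 12.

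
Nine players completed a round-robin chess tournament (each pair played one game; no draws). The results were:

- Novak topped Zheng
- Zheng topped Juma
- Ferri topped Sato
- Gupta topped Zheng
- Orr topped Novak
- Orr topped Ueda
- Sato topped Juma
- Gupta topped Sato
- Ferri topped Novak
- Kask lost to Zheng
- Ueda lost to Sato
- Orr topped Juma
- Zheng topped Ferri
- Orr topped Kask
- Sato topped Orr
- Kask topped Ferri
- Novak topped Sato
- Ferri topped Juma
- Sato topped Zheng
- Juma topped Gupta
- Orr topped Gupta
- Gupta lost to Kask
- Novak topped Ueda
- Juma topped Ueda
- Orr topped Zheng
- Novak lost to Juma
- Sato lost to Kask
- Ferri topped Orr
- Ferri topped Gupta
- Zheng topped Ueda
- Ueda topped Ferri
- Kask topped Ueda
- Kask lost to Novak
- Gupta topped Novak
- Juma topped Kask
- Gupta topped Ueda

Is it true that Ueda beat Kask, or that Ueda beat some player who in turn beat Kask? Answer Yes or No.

No

Ueda did not beat Kask directly.
Ueda beat Ferri, but each of them lost to Kask. No two-step path.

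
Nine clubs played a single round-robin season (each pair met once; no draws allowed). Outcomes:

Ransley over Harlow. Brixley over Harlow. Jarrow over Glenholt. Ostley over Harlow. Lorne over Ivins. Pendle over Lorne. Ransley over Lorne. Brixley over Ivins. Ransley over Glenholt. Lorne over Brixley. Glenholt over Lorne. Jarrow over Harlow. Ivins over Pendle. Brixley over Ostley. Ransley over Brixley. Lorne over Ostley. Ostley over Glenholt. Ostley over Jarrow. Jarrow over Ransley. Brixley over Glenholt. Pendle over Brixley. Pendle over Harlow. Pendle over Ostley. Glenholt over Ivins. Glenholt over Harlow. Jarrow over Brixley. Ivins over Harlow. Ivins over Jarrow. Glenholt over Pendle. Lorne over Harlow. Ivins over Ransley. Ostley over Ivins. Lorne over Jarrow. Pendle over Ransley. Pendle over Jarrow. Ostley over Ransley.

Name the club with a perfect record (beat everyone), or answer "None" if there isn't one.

None

Highest win total is Pendle with 6 (out of 8 possible).
Pendle lost to Ivins, Glenholt, so no club went undefeated.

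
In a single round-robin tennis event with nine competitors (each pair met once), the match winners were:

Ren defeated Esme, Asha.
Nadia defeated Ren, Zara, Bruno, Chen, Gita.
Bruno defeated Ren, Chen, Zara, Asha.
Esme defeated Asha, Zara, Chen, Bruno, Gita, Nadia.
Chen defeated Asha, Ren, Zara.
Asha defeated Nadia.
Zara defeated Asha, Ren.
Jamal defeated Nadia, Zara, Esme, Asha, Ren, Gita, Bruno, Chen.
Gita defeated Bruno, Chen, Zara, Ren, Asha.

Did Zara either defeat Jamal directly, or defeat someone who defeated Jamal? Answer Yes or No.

Zara did not beat Jamal directly.
Zara beat Ren, Asha, but each of them lost to Jamal. No two-step path.

No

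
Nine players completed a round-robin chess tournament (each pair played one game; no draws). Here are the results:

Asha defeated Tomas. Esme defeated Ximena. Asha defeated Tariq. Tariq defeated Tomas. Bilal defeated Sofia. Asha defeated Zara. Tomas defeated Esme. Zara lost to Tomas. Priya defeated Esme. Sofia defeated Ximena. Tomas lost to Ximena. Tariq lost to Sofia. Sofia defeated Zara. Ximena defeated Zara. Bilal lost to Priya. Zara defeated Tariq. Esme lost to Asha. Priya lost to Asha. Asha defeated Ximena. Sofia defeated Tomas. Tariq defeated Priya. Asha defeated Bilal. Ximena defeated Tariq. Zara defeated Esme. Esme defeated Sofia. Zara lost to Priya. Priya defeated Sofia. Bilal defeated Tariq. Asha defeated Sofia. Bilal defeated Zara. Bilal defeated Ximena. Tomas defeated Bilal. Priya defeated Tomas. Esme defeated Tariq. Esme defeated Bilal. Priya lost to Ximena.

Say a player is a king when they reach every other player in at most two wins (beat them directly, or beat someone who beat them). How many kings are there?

1

Tariq cannot reach Asha, Ximena in two steps.
Zara cannot reach Asha in two steps.
Tomas cannot reach Asha, Priya in two steps.
Asha reaches everyone (king).
Priya cannot reach Asha in two steps.
Sofia cannot reach Asha in two steps.
Ximena cannot reach Asha in two steps.
Bilal cannot reach Asha in two steps.
Esme cannot reach Asha in two steps.
Kings: Asha — 1.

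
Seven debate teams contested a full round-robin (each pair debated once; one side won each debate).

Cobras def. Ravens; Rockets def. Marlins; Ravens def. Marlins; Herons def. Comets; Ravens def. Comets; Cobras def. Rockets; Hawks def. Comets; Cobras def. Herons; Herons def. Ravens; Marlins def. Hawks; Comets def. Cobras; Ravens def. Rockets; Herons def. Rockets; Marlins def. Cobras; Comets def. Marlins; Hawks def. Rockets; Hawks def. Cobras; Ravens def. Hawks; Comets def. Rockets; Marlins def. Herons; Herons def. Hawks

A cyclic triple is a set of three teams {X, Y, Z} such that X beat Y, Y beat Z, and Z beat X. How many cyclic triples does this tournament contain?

11

Win totals: Rockets 1, Ravens 4, Cobras 3, Herons 4, Comets 3, Hawks 3, Marlins 3.
A team with w wins dominates both others in C(w,2) triples; summing gives 0 + 6 + 3 + 6 + 3 + 3 + 3 = 24 transitive triples.
Total triples C(7,3) = 35, so cyclic triples = 35 − 24 = 11.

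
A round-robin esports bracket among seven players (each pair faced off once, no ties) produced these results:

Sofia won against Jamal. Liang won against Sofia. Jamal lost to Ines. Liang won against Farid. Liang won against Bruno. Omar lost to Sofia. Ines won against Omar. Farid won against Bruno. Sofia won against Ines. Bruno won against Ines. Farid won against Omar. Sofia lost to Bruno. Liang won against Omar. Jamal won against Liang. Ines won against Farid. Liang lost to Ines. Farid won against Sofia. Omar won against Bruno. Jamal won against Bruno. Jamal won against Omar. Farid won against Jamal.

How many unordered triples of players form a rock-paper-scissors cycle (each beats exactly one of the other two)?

Win totals: Omar 1, Ines 4, Jamal 3, Bruno 2, Farid 4, Liang 4, Sofia 3.
A player with w wins dominates both others in C(w,2) triples; summing gives 0 + 6 + 3 + 1 + 6 + 6 + 3 = 25 transitive triples.
Total triples C(7,3) = 35, so cyclic triples = 35 − 25 = 10.

10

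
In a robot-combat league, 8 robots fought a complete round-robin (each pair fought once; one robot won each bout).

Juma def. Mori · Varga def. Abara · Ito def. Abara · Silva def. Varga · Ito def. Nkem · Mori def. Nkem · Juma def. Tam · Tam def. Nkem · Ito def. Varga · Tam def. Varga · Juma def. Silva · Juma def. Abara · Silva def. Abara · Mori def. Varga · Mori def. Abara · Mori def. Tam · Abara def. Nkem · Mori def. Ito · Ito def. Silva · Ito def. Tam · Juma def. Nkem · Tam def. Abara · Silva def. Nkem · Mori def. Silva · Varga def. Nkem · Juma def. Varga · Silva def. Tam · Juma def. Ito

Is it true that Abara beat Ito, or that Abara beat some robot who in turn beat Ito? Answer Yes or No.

No

Abara did not beat Ito directly.
Abara beat Nkem, but each of them lost to Ito. No two-step path.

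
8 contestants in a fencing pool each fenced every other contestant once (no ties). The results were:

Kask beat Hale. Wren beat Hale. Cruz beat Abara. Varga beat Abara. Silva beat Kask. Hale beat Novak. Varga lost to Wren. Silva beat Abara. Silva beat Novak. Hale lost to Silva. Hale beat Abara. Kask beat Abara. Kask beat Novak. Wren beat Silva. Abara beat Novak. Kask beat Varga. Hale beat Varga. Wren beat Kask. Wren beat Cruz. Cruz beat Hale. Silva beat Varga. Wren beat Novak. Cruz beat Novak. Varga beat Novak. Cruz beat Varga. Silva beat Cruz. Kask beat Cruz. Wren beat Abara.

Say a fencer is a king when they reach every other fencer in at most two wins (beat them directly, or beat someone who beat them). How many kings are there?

Hale cannot reach Cruz, Silva, Kask, Wren in two steps.
Cruz cannot reach Silva, Kask, Wren in two steps.
Silva cannot reach Wren in two steps.
Kask cannot reach Silva, Wren in two steps.
Varga cannot reach Hale, Cruz, Silva, Kask, Wren in two steps.
Abara cannot reach Hale, Cruz, Silva, Kask, Varga, Wren in two steps.
Novak cannot reach Hale, Cruz, Silva, Kask, Varga, Abara, Wren in two steps.
Wren reaches everyone (king).
Kings: Wren — 1.

1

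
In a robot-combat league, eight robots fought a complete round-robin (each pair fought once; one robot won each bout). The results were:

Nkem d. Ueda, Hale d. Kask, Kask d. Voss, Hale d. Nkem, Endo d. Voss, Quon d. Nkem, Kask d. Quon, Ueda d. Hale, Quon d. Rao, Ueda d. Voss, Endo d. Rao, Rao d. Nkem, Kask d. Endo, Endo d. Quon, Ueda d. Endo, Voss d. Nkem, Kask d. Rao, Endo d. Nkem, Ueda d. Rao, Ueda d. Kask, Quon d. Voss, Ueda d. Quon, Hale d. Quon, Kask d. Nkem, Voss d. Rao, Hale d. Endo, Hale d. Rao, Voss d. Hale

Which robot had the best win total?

Ueda

Win totals: Endo 4, Voss 3, Hale 5, Rao 1, Quon 3, Nkem 1, Kask 5, Ueda 6.
Ueda leads with 6 wins (next highest: 5).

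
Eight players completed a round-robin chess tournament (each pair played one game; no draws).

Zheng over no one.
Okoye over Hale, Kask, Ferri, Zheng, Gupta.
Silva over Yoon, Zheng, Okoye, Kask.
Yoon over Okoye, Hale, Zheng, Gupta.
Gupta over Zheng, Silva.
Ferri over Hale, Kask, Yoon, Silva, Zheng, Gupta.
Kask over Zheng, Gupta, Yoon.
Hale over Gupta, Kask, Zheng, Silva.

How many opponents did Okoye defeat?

Okoye's results: beat Zheng, Kask, Gupta, Ferri, Hale; lost to Silva, Yoon.
That is 5 wins.

5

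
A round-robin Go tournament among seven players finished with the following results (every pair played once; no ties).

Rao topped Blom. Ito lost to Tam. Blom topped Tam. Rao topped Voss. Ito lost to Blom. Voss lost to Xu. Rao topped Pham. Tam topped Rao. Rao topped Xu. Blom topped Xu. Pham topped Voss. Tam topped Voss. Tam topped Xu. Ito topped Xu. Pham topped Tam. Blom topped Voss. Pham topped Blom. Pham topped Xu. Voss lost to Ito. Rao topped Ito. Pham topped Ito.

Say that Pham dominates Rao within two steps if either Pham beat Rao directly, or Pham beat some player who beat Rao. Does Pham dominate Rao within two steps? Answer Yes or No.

Yes

Pham did not beat Rao directly.
Pham beat Voss, Blom, Tam, Xu, Ito. Of those, Tam beat Rao.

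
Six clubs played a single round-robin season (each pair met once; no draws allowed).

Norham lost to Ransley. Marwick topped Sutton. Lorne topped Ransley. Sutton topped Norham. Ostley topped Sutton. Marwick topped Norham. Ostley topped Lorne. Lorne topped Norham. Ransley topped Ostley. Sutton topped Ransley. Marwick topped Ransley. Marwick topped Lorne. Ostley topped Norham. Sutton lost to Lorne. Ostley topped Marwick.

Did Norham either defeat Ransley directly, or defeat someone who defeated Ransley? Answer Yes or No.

Norham did not beat Ransley directly.
Norham beat no one, so there is no intermediate club.

No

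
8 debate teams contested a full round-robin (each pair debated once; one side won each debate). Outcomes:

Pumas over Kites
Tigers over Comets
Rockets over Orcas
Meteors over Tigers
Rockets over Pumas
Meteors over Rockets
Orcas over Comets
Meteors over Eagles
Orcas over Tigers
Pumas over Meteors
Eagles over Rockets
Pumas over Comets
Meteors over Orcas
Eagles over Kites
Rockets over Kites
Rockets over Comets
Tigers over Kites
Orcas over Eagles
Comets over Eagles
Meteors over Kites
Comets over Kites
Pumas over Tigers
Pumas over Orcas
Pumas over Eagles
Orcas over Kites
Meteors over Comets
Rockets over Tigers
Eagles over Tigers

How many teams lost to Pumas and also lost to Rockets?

4

Pumas beat: Meteors, Orcas, Comets, Eagles, Kites, Tigers.
Rockets beat: Orcas, Comets, Pumas, Kites, Tigers.
Both beat: Orcas, Comets, Kites, Tigers — 4.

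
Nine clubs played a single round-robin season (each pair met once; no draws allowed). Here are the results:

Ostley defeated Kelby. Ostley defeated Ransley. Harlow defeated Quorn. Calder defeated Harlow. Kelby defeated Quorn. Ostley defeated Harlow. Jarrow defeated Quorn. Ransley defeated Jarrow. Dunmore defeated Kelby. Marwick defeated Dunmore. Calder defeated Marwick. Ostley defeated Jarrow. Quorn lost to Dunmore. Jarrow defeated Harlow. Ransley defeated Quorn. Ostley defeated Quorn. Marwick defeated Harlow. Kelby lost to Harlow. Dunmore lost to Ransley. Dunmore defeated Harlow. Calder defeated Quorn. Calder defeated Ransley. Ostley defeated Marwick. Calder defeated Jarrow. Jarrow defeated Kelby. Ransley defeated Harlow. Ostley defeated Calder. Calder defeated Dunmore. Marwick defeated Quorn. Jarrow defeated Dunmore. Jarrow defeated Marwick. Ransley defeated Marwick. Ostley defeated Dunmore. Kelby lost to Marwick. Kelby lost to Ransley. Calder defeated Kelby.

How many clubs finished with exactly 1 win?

Win totals: Ostley 8, Marwick 4, Kelby 1, Quorn 0, Ransley 6, Dunmore 3, Harlow 2, Calder 7, Jarrow 5.
Exactly 1: Kelby — 1 club.

1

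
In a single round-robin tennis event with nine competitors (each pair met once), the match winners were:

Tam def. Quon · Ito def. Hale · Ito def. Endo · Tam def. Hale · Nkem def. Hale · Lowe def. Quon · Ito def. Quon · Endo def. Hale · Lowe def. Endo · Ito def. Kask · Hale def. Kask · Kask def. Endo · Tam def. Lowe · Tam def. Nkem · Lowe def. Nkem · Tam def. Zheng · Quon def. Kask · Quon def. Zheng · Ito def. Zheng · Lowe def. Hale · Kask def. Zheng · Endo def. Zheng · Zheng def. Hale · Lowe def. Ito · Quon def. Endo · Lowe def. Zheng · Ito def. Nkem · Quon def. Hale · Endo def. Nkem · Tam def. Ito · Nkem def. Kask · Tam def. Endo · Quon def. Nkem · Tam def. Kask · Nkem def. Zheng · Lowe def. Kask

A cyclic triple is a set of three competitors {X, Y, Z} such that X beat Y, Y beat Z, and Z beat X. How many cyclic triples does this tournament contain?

Win totals: Tam 8, Nkem 3, Lowe 7, Quon 5, Hale 1, Ito 6, Kask 2, Endo 3, Zheng 1.
A competitor with w wins dominates both others in C(w,2) triples; summing gives 28 + 3 + 21 + 10 + 0 + 15 + 1 + 3 + 0 = 81 transitive triples.
Total triples C(9,3) = 84, so cyclic triples = 84 − 81 = 3.

3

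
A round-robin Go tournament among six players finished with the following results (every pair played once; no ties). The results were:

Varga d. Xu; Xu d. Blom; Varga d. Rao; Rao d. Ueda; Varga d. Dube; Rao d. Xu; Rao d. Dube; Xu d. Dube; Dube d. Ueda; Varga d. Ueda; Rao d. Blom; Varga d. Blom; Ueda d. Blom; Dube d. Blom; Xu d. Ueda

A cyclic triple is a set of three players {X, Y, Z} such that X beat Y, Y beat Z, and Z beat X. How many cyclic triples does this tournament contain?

Of the C(6,3) = 20 triples, the cyclic ones are: none.
That is 0.

0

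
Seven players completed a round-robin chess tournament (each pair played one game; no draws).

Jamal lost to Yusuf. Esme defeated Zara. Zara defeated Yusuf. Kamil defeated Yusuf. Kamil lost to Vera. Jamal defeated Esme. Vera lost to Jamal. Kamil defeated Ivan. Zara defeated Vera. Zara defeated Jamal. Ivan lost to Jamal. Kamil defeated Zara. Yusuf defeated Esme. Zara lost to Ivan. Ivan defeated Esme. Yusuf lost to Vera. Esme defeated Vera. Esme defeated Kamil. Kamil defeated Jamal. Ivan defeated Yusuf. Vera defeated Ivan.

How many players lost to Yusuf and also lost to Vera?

Yusuf beat: Esme, Jamal.
Vera beat: Ivan, Kamil, Yusuf.
No one was beaten by both.

0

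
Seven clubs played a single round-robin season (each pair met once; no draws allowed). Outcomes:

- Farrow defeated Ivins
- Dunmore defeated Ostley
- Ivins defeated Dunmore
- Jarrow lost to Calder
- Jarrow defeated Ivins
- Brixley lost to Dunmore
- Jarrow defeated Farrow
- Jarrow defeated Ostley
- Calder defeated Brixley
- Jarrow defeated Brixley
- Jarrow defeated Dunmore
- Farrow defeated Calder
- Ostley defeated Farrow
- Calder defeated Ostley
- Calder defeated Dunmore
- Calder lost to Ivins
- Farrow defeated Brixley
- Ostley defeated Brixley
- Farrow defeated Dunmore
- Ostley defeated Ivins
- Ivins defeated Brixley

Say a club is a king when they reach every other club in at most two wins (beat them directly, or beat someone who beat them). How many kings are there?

Ostley cannot reach Jarrow in two steps.
Calder reaches everyone (king).
Jarrow reaches everyone (king).
Farrow reaches everyone (king).
Ivins cannot reach Farrow in two steps.
Dunmore cannot reach Calder, Jarrow in two steps.
Brixley cannot reach Ostley, Calder, Jarrow, Farrow, Ivins, Dunmore in two steps.
Kings: Calder, Jarrow, Farrow — 3.

3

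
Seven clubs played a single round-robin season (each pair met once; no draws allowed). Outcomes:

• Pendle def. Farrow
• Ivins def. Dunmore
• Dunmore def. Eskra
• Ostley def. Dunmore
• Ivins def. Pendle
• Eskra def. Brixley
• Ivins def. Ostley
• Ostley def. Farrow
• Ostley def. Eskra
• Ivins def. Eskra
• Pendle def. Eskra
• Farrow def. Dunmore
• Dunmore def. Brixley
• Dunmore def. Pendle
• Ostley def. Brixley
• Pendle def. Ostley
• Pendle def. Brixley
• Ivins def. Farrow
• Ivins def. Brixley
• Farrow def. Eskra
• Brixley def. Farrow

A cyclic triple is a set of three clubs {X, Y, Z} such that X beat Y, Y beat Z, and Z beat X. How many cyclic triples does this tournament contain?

Win totals: Eskra 1, Pendle 4, Farrow 2, Ivins 6, Ostley 4, Dunmore 3, Brixley 1.
A club with w wins dominates both others in C(w,2) triples; summing gives 0 + 6 + 1 + 15 + 6 + 3 + 0 = 31 transitive triples.
Total triples C(7,3) = 35, so cyclic triples = 35 − 31 = 4.

4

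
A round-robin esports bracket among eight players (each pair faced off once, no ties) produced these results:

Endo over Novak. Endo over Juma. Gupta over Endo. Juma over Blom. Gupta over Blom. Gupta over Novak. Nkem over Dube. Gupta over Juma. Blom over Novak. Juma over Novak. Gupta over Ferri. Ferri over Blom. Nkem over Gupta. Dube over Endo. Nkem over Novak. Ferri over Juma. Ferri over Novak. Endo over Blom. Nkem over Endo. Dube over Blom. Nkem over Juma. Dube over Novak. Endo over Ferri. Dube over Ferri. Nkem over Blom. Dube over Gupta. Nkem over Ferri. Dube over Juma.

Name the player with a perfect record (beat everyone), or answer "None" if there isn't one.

Nkem has 7 wins out of 7 opponents — a perfect record.

Nkem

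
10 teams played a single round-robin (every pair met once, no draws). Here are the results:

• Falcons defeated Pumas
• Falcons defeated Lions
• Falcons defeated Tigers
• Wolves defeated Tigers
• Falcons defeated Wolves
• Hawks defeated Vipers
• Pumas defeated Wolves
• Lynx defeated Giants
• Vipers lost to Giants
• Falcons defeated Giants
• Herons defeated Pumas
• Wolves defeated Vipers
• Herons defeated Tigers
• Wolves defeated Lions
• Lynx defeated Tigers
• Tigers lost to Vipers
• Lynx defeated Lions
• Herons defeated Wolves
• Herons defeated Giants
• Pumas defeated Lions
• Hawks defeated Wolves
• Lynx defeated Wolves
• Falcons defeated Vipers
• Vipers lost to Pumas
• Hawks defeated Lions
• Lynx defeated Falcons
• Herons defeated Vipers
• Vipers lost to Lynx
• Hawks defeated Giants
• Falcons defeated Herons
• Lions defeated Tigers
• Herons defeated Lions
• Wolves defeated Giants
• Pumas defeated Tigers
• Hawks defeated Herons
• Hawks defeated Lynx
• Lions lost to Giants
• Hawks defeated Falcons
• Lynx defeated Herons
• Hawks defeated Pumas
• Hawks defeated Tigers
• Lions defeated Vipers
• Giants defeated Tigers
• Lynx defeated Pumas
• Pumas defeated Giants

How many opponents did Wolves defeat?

Wolves' results: beat Giants, Vipers, Tigers, Lions; lost to Hawks, Pumas, Lynx, Herons, Falcons.
That is 4 wins.

4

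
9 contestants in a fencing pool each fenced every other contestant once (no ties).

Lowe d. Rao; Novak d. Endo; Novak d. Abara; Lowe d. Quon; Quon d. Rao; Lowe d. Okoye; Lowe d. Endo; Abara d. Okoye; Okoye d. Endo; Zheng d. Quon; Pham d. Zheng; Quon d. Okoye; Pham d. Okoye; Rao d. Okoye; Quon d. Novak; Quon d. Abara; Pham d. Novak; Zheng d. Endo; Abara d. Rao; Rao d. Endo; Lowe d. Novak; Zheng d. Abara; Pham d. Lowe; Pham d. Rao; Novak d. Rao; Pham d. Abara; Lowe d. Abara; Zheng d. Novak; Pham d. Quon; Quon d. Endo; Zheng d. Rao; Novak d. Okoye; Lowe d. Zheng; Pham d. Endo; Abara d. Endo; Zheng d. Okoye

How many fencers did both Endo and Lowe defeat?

0

Endo beat: no one.
Lowe beat: Novak, Rao, Endo, Okoye, Zheng, Quon, Abara.
No one was beaten by both.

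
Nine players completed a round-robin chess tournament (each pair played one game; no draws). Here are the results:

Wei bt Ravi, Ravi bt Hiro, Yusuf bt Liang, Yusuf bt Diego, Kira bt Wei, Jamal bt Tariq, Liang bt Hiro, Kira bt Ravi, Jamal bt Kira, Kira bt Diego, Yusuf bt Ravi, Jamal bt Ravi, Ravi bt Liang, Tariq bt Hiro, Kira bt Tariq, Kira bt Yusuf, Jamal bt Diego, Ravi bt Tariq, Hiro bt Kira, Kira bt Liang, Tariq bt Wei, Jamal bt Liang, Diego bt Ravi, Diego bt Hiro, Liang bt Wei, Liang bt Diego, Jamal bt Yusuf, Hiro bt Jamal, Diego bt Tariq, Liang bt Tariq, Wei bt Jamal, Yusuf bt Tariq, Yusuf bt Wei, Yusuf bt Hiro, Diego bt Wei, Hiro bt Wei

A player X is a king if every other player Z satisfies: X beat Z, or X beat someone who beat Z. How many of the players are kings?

Wei reaches everyone (king).
Jamal reaches everyone (king).
Ravi cannot reach Yusuf in two steps.
Kira reaches everyone (king).
Hiro reaches everyone (king).
Diego cannot reach Yusuf in two steps.
Tariq cannot reach Diego, Liang, Yusuf in two steps.
Liang cannot reach Yusuf in two steps.
Yusuf reaches everyone (king).
Kings: Wei, Jamal, Kira, Hiro, Yusuf — 5.

5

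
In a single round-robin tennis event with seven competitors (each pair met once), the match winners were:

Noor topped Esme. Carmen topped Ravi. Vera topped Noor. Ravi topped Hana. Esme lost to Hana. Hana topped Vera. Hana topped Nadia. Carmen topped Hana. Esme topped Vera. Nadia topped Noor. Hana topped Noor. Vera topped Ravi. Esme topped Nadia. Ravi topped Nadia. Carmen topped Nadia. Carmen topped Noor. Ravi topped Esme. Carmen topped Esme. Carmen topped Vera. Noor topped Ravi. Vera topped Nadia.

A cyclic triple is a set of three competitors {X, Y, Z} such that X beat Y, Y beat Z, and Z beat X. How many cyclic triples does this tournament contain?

Win totals: Noor 2, Nadia 1, Esme 2, Hana 4, Ravi 3, Carmen 6, Vera 3.
A competitor with w wins dominates both others in C(w,2) triples; summing gives 1 + 0 + 1 + 6 + 3 + 15 + 3 = 29 transitive triples.
Total triples C(7,3) = 35, so cyclic triples = 35 − 29 = 6.

6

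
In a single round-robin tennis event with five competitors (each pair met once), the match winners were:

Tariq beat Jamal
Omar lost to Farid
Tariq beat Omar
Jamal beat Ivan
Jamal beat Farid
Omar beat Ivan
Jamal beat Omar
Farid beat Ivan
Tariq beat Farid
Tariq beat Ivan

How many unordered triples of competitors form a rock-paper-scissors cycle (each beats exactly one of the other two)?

Win totals: Omar 1, Jamal 3, Ivan 0, Farid 2, Tariq 4.
A competitor with w wins dominates both others in C(w,2) triples; summing gives 0 + 3 + 0 + 1 + 6 = 10 transitive triples.
Total triples C(5,3) = 10, so cyclic triples = 10 − 10 = 0.

0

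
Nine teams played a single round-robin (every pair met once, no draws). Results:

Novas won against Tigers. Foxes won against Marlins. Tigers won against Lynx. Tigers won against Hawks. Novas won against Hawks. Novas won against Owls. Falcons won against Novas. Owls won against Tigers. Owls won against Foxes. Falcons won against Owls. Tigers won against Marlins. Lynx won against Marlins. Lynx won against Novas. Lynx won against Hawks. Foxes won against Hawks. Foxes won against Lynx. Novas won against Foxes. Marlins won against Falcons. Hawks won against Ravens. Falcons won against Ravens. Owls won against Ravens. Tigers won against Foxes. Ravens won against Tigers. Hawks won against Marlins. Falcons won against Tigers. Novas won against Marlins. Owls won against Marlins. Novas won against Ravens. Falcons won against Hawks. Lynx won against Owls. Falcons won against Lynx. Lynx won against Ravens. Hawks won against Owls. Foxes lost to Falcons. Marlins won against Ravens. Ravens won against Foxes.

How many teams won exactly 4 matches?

Win totals: Ravens 2, Marlins 2, Foxes 3, Falcons 7, Tigers 4, Novas 6, Owls 4, Lynx 5, Hawks 3.
Exactly 4: Tigers, Owls — 2 teams.

2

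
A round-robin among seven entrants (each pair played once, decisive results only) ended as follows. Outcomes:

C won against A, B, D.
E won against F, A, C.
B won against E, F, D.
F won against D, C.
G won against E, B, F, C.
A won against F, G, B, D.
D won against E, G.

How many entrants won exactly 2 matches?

2

Win totals: A 4, B 3, C 3, D 2, E 3, F 2, G 4.
Exactly 2: D, F — 2 entrants.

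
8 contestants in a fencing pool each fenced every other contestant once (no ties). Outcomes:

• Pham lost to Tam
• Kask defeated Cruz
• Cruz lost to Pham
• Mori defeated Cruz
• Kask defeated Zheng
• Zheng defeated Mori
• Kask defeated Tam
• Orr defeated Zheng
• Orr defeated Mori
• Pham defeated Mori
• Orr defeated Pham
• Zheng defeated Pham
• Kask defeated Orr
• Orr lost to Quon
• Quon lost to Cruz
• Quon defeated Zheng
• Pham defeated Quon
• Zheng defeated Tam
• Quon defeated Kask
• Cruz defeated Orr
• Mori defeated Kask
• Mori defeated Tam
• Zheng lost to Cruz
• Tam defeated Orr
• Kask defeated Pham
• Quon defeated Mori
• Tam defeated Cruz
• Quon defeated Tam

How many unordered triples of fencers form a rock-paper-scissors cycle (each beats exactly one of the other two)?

18

Win totals: Quon 5, Orr 3, Cruz 3, Tam 3, Zheng 3, Mori 3, Kask 5, Pham 3.
A fencer with w wins dominates both others in C(w,2) triples; summing gives 10 + 3 + 3 + 3 + 3 + 3 + 10 + 3 = 38 transitive triples.
Total triples C(8,3) = 56, so cyclic triples = 56 − 38 = 18.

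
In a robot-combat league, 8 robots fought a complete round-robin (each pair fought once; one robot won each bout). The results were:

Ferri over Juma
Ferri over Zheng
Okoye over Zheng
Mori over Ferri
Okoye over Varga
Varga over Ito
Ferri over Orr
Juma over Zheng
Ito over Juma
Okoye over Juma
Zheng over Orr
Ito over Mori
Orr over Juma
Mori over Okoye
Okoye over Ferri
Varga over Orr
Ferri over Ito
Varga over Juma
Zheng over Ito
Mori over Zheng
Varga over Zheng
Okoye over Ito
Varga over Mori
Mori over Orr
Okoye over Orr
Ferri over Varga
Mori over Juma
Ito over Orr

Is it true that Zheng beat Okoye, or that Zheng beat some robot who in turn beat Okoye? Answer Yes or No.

Zheng did not beat Okoye directly.
Zheng beat Ito, Orr, but each of them lost to Okoye. No two-step path.

No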